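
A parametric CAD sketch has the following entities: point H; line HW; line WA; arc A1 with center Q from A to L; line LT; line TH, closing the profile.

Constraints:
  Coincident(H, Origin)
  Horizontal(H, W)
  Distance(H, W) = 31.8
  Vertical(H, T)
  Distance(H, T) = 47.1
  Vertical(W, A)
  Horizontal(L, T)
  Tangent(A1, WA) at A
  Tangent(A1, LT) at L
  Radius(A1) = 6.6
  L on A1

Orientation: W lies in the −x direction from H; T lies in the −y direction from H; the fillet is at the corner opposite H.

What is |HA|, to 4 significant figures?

51.49

H is at the origin; HW is horizontal with |HW| = 31.8 and W on the −x side, so W = (-31.80, 0.000). HT is vertical with |HT| = 47.1 and T on the −y side, so T = (0.000, -47.10). The virtual corner opposite H is at (-31.80, -47.10). Since A1 is tangent to WA there, QA ⟂ WA and A1 meets LT tangentially, so QL is at right angles to LT, with radius 6.6, so the center Q sits 6.6 in from both sides at Q = (-25.20, -40.50). That places the tangent points at A = (-31.80, -40.50) on WA and L = (-25.20, -47.10) on LT. Then |HA| = |A − H| = 51.49.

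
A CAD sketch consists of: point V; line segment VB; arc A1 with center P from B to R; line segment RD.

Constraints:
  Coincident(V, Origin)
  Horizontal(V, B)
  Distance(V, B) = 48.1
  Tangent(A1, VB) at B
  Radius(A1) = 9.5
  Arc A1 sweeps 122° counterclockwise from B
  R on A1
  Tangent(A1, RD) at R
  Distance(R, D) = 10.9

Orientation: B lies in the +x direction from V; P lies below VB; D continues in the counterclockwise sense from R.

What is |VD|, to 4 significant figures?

51.62

V is at the origin; V and B share the same y with |VB| = 48.1 and B on the +x side, so B = (48.10, 0.000). Tangency of A1 to VB means the radius PB is perpendicular to VB, so P = B + (0, -9.5) = (48.10, -9.500). On A1, B sits at bearing 90° from P; a 122° counterclockwise sweep puts R at bearing 212°, so R = P + 9.5·(cos 212°, sin 212°) = (40.04, -14.53). A1 meets RD tangentially, so PR is at right angles to RD, so RD runs along (−sin 212°, cos 212°); with |RD| = 10.9, D = (45.82, -23.78). Then |VD| = |D − V| = 51.62.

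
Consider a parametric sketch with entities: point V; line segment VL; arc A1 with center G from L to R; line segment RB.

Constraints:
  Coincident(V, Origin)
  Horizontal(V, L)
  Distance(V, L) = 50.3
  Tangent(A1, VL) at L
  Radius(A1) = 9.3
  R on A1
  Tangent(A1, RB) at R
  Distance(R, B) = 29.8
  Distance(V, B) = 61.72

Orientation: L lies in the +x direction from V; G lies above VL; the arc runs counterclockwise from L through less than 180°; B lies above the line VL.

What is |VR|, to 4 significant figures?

60.24

V is at the origin; VL is horizontal with |VL| = 50.3 and L on the +x side, so L = (50.30, 0.000). The tangent condition forces GL to be normal to VL, so G = L + (0, 9.3) = (50.30, 9.300). Since GR ⟂ RB (tangency), |GB| = √(9.3² + 29.8²) = 31.22 regardless of where R sits on A1. So B lies on both circle(V, 61.72) and circle(G, 31.22); the above-VL intersection is B = (46.74, 40.31). R is the foot of the tangent from B: R = (58.80, 13.07).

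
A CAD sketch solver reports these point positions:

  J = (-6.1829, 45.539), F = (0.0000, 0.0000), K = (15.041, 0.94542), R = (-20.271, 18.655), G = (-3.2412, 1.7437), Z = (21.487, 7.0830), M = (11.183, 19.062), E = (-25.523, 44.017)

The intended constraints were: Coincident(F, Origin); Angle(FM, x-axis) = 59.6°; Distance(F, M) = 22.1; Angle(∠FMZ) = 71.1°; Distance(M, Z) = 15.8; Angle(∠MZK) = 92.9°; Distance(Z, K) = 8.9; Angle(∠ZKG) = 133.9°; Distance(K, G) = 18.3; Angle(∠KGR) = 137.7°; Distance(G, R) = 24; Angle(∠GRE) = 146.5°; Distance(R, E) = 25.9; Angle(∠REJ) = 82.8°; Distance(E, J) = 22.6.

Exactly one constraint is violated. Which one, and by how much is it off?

Distance(E, J) = 22.6 — off by 3.20.

F = (0.00, 0.00) ✓; FM at 59.60° ✓; |FM| = 22.10 ✓; ∠FMZ = 71.10° ✓; |MZ| = 15.80 ✓; ∠MZK = 92.89° ✓; |ZK| = 8.901 ✓; ∠ZKG = 133.9° ✓; |KG| = 18.30 ✓; ∠KGR = 137.7° ✓; |GR| = 24.00 ✓; ∠GRE = 146.5° ✓; |RE| = 25.90 ✓; ∠REJ = 82.80° ✓; |EJ| = 19.40 ✗.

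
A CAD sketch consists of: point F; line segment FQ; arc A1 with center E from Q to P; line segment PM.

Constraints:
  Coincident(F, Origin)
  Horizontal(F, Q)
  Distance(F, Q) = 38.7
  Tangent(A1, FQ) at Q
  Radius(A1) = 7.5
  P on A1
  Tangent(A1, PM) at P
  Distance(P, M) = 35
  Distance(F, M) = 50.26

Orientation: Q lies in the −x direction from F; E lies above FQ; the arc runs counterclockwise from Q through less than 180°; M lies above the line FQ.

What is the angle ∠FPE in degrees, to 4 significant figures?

172.8°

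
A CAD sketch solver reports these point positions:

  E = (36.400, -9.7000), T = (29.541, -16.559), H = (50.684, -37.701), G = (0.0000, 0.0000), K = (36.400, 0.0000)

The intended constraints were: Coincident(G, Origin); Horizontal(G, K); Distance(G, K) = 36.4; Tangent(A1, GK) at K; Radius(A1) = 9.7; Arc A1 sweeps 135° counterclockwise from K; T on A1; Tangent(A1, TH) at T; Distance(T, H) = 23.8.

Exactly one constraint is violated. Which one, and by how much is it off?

Distance(T, H) = 23.8 — off by 6.10.

G = (0.00, 0.00) ✓; G.y = 0.00, K.y = 0.00 ✓; |GK| = 36.40 ✓; ∠(EK, KG) = 90.00° ✓; |EK| = 9.700 ✓; bearing(E→T) − bearing(E→K) = 135.0° ✓; |ET| = 9.700 ✓; ∠(ET, TH) = 90.00° ✓; |TH| = 29.90 ✗.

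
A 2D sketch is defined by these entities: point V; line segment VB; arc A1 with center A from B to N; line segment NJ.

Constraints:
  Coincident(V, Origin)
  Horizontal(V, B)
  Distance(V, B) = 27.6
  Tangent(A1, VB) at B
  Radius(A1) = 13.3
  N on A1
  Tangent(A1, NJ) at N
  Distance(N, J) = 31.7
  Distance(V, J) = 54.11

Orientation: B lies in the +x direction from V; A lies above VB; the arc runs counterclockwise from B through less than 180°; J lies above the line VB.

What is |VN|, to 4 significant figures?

43.94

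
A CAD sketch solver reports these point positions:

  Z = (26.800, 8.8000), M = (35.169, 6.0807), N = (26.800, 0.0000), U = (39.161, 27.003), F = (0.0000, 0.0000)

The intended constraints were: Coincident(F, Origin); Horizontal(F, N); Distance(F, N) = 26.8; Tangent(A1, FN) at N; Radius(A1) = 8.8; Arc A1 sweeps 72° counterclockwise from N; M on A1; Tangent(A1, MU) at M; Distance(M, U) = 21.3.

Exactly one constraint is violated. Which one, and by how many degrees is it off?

Tangent(A1, MU) at M — off by 7.20°.

F = (0.00, 0.00) ✓; F.y = 0.00, N.y = 0.00 ✓; |FN| = 26.80 ✓; ∠(ZN, NF) = 90.00° ✓; |ZN| = 8.800 ✓; bearing(Z→M) − bearing(Z→N) = 72.00° ✓; |ZM| = 8.800 ✓; ∠(ZM, MU) = 82.80° ✗; |MU| = 21.30 ✓.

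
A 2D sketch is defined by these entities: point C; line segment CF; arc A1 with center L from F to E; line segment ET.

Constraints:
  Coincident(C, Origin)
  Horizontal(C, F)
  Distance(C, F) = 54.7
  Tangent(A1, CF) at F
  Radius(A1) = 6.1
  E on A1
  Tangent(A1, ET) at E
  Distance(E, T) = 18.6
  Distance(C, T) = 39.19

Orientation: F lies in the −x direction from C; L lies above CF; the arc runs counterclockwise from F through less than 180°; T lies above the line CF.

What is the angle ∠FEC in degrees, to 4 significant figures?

157.7°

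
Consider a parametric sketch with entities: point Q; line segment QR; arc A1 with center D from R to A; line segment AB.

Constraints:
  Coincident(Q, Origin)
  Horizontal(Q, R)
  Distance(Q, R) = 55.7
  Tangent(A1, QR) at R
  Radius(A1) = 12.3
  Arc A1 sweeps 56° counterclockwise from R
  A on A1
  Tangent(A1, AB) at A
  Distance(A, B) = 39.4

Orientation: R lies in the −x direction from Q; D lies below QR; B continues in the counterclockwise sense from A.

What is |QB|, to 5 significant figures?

95.823

Q is at the origin; QR is horizontal with |QR| = 55.7 and R on the −x side, so R = (-55.700, 0.0000). Tangency of A1 to QR means the radius DR is perpendicular to QR, so D = R + (0, -12.3) = (-55.700, -12.300). On A1, R sits at bearing 90° from D; a 56° counterclockwise sweep puts A at bearing 146°, so A = D + 12.3·(cos 146°, sin 146°) = (-65.897, -5.4219). Since A1 is tangent to AB there, DA ⟂ AB, so AB runs along (−sin 146°, cos 146°); with |AB| = 39.4, B = (-87.929, -38.086). Then |QB| = |B − Q| = 95.823.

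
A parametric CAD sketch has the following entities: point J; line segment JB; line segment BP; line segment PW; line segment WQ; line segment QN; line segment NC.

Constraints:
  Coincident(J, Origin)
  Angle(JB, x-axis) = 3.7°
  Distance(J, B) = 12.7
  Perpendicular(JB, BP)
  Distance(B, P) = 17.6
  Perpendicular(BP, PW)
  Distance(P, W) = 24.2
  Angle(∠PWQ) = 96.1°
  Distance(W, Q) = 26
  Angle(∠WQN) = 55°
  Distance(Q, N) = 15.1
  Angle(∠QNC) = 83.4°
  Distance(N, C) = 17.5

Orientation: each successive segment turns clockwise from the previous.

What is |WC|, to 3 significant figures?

4.32

J is at the origin; JB runs at 3.7° with length 12.7, so B = (12.7, 0.820). JB is perpendicular to BP, so BP runs at -86.3°; with |BP| = 17.6, P = (13.8, -16.7). The perpendicularity gives PW at right angles to BP, so PW runs at -176°; with |PW| = 24.2, W = (-10.3, -18.3). ∠PWQ = 96.1° gives WQ at 99.8° from the x-axis; with |WQ| = 26.0, Q = (-14.8, 7.32). ∠WQN = 55.0° gives QN at -25.2° from the x-axis; with |QN| = 15.1, N = (-1.10, 0.886). ∠QNC = 83.4° gives NC at -122° from the x-axis; with |NC| = 17.5, C = (-10.3, -14.0). Then |WC| = |C − W| = 4.32.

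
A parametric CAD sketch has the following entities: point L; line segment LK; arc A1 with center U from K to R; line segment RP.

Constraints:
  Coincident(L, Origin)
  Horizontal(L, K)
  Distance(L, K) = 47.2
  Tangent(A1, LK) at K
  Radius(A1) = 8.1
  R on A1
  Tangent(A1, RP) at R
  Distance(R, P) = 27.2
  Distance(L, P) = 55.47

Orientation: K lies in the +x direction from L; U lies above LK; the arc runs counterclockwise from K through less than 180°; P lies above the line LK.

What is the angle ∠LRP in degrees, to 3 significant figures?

75.4°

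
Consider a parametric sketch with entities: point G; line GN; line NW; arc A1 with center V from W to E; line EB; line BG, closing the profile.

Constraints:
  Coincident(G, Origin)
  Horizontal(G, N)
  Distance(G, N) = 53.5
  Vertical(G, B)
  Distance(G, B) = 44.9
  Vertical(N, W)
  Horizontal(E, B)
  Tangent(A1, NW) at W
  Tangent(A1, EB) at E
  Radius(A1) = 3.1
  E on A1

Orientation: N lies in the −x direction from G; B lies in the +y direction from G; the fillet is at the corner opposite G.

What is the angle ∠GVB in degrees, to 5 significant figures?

43.191°

G is at the origin; G and N share the same y with |GN| = 53.5 and N on the −x side, so N = (-53.500, 0.0000). GB is vertical with |GB| = 44.9 and B on the +y side, so B = (0.0000, 44.900). The virtual corner opposite G is at (-53.500, 44.900). Tangency of A1 to NW means the radius VW is perpendicular to NW and tangency of A1 to EB means the radius VE is perpendicular to EB, with radius 3.1, so the center V sits 3.1 in from both sides at V = (-50.400, 41.800). Then cos ∠GVB = VG·VB / (|VG||VB|), giving 43.191°.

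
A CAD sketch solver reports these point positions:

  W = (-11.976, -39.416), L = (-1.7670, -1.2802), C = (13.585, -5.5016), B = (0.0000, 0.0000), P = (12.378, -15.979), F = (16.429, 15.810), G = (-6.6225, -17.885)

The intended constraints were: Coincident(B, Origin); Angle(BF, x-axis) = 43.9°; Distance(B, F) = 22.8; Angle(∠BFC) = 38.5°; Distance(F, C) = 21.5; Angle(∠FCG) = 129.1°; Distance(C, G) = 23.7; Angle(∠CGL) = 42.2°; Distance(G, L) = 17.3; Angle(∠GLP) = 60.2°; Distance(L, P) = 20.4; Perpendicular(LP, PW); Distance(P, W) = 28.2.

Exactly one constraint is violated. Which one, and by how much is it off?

Distance(P, W) = 28.2 — off by 5.60.

B = (0.00, 0.00) ✓; BF at 43.90° ✓; |BF| = 22.80 ✓; ∠BFC = 38.50° ✓; |FC| = 21.50 ✓; ∠FCG = 129.1° ✓; |CG| = 23.70 ✓; ∠CGL = 42.20° ✓; |GL| = 17.30 ✓; ∠GLP = 60.20° ✓; |LP| = 20.40 ✓; ∠(LP, PW) = 90.00° ✓; |PW| = 33.80 ✗.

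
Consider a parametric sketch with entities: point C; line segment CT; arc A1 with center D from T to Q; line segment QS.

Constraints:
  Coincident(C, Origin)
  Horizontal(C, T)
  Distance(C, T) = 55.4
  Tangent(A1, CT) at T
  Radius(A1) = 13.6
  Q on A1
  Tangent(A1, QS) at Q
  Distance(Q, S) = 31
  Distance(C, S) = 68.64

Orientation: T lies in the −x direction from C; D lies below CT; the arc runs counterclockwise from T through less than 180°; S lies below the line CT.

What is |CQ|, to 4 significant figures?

70.04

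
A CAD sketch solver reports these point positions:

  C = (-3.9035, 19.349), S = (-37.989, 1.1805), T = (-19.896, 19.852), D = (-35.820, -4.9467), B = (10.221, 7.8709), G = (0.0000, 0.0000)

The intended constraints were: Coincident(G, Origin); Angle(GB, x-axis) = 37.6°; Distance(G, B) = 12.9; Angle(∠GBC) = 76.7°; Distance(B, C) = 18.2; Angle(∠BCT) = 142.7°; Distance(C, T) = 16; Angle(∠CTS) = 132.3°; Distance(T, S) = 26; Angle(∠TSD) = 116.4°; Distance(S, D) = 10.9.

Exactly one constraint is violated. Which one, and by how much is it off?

Distance(S, D) = 10.9 — off by 4.40.

G = (0.00, 0.00) ✓; GB at 37.60° ✓; |GB| = 12.90 ✓; ∠GBC = 76.70° ✓; |BC| = 18.20 ✓; ∠BCT = 142.7° ✓; |CT| = 16.00 ✓; ∠CTS = 132.3° ✓; |TS| = 26.00 ✓; ∠TSD = 116.4° ✓; |SD| = 6.500 ✗.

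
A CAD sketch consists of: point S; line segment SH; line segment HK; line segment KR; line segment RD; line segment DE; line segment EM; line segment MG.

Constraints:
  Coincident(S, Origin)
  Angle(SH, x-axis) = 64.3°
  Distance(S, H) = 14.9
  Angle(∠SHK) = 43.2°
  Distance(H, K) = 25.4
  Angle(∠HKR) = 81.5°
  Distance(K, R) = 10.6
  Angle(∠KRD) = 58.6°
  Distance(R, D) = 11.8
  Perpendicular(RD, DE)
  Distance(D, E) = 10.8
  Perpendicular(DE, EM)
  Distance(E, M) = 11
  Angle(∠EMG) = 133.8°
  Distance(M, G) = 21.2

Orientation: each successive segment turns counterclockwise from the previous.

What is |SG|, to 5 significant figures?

24.275

The perpendicularity gives EM at right angles to DE, so EM runs at -119.00°; with |EM| = 11.0, M = (-21.058, 1.0011). ∠EMG = 133.8° gives MG at -72.800° from the x-axis; with |MG| = 21.2, G = (-14.789, -19.251). Then |SG| = |G − S| = 24.275.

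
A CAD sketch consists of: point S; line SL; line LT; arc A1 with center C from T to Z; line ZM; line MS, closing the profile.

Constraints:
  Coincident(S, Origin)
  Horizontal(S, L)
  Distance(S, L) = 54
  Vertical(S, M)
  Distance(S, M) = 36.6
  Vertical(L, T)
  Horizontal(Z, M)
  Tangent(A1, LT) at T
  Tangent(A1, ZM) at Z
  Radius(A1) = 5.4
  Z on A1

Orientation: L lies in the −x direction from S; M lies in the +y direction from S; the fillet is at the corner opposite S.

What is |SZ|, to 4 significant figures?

60.84

S is at the origin; SL is horizontal with |SL| = 54.0 and L on the −x side, so L = (-54.00, 0.000). S and M share the same x with |SM| = 36.6 and M on the +y side, so M = (0.000, 36.60). The virtual corner opposite S is at (-54.00, 36.60). A1 meets LT tangentially, so CT is at right angles to LT and the tangent condition forces CZ to be normal to ZM, with radius 5.4, so the center C sits 5.4 in from both sides at C = (-48.60, 31.20). That places the tangent points at T = (-54.00, 31.20) on LT and Z = (-48.60, 36.60) on ZM. Then |SZ| = |Z − S| = 60.84.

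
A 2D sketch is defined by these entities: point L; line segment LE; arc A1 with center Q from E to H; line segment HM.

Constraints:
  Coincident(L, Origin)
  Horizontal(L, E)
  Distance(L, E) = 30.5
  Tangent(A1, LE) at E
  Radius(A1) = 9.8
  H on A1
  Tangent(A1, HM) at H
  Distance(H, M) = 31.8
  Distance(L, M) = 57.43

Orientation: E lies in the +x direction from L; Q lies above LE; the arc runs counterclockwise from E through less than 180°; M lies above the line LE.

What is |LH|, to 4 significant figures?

41.54

L is at the origin; L and E share the same y with |LE| = 30.5 and E on the +x side, so E = (30.50, 0.000). Tangency of A1 to LE means the radius QE is perpendicular to LE, so Q = E + (0, 9.8) = (30.50, 9.800). Since QH ⟂ HM (tangency), |QM| = √(9.8² + 31.8²) = 33.28 regardless of where H sits on A1. So M lies on both circle(L, 57.43) and circle(Q, 33.28); the above-LE intersection is M = (39.28, 41.90). H is the foot of the tangent from M: H = (40.29, 10.11).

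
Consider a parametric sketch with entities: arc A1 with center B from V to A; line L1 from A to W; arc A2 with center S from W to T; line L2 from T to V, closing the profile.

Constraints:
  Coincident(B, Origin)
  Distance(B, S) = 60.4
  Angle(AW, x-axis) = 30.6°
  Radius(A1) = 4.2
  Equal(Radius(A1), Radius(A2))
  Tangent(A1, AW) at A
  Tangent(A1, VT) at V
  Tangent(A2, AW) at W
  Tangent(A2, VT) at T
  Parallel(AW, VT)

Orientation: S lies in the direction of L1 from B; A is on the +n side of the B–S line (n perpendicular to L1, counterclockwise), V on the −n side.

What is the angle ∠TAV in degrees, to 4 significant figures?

82.08°

Tangency of A1 to both parallel lines with radius 4.2 puts A and V at B ± 4.2·n: A = (-2.138, 3.615), V = (2.138, -3.615). Equal radii place W and T the same way about S: W = S + 4.2·n = (49.85, 34.36), T = S − 4.2·n = (54.13, 27.13). Then cos ∠TAV = AT·AV / (|AT||AV|), giving 82.08°.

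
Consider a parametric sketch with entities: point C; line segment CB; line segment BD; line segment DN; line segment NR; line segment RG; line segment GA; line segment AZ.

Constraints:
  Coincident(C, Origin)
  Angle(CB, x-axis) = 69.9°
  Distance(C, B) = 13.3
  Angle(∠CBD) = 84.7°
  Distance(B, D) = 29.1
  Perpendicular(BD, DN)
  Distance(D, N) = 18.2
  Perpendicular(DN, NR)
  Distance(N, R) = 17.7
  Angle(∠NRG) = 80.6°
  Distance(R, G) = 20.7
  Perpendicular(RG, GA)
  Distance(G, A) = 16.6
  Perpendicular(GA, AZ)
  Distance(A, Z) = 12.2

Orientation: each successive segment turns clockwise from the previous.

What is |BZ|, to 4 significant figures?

31.74

C is at the origin; CB runs at 69.9° with length 13.3, so B = (4.571, 12.49). ∠CBD = 84.7° gives BD at -25.40° from the x-axis; with |BD| = 29.1, D = (30.86, 0.007941). The perpendicularity gives DN at right angles to BD, so DN runs at -115.4°; with |DN| = 18.2, N = (23.05, -16.43). DN ⟂ NR, so NR runs at 154.6°; with |NR| = 17.7, R = (7.062, -8.841). ∠NRG = 80.6° gives RG at 55.20° from the x-axis; with |RG| = 20.7, G = (18.88, 8.157). RG is perpendicular to GA, so GA runs at -34.80°; with |GA| = 16.6, A = (32.51, -1.317). GA ⟂ AZ, so AZ runs at -124.8°; with |AZ| = 12.2, Z = (25.54, -11.33). Then |BZ| = |Z − B| = 31.74.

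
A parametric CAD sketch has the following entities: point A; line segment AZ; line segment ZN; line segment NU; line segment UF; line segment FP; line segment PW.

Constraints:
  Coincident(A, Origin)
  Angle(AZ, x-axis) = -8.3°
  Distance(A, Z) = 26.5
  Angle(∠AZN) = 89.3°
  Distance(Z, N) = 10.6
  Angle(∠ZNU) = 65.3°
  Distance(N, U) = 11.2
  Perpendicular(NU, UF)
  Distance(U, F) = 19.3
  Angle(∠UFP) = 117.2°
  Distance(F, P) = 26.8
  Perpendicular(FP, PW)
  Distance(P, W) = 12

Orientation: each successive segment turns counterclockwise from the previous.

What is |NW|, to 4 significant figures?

27.65

A is at the origin; AZ runs at -8.3° with length 26.5, so Z = (26.22, -3.825). ∠AZN = 89.3° gives ZN at 82.40° from the x-axis; with |ZN| = 10.6, N = (27.62, 6.681). ∠ZNU = 65.3° gives NU at -162.9° from the x-axis; with |NU| = 11.2, U = (16.92, 3.388). NU ⟂ UF, so UF runs at -72.90°; with |UF| = 19.3, F = (22.59, -15.06). ∠UFP = 117.2° gives FP at -10.10° from the x-axis; with |FP| = 26.8, P = (48.98, -19.76). The perpendicularity gives PW at right angles to FP, so PW runs at 79.90°; with |PW| = 12.0, W = (51.08, -7.944). Then |NW| = |W − N| = 27.65.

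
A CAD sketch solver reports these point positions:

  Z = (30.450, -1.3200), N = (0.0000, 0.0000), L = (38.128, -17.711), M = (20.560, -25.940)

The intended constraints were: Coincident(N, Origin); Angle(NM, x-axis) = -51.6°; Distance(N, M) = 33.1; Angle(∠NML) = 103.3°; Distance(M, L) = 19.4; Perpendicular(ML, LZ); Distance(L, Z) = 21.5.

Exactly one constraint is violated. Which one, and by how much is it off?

Distance(L, Z) = 21.5 — off by 3.40.

N = (0.00, 0.00) ✓; NM at -51.60° ✓; |NM| = 33.10 ✓; ∠NML = 103.3° ✓; |ML| = 19.40 ✓; ∠(ML, LZ) = 90.00° ✓; |LZ| = 18.10 ✗.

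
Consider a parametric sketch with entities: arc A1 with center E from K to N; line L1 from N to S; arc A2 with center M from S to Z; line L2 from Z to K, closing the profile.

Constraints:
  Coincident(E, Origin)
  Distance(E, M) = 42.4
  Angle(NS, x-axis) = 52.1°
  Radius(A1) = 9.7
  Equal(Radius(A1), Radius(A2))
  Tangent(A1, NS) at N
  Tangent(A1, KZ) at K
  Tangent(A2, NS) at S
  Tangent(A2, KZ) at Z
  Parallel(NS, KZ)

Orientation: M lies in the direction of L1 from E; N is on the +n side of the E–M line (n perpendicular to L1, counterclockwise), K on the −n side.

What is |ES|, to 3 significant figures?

43.5

The slot axis is L1's direction at 52.1°, so u = (cos 52.1°, sin 52.1°) = (0.614, 0.789) and n = (−sin 52.1°, cos 52.1°) = (-0.789, 0.614). E is at the origin and M lies 42.4 along u from E, so M = 42.4·u = (26.0, 33.5). Tangency of A1 to both parallel lines with radius 9.7 puts N and K at E ± 9.7·n: N = (-7.65, 5.96), K = (7.65, -5.96). Equal radii place S and Z the same way about M: S = M + 9.7·n = (18.4, 39.4), Z = M − 9.7·n = (33.7, 27.5). Then |ES| = |S − E| = 43.5.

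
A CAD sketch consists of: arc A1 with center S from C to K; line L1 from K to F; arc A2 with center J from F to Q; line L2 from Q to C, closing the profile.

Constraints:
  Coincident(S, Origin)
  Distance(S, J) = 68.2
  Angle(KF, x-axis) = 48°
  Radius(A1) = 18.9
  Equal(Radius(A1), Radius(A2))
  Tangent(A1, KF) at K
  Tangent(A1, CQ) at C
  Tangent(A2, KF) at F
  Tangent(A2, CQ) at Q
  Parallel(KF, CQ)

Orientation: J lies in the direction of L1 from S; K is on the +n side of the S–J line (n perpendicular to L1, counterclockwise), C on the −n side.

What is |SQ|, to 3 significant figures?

70.8

The slot axis is L1's direction at 48.0°, so u = (cos 48.0°, sin 48.0°) = (0.669, 0.743) and n = (−sin 48.0°, cos 48.0°) = (-0.743, 0.669). S is at the origin and J lies 68.2 along u from S, so J = 68.2·u = (45.6, 50.7). Tangency of A1 to both parallel lines with radius 18.9 puts K and C at S ± 18.9·n: K = (-14.0, 12.6), C = (14.0, -12.6). Equal radii place F and Q the same way about J: F = J + 18.9·n = (31.6, 63.3), Q = J − 18.9·n = (59.7, 38.0). Then |SQ| = |Q − S| = 70.8.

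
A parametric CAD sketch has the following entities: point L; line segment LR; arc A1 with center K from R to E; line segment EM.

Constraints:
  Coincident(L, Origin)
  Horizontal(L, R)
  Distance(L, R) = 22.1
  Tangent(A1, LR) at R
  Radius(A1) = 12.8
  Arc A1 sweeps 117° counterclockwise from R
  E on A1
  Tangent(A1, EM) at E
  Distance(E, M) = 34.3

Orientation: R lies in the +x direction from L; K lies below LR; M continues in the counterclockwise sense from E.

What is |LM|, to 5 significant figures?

55.749

On A1, R sits at bearing 90° from K; a 117° counterclockwise sweep puts E at bearing 207°, so E = K + 12.8·(cos 207°, sin 207°) = (10.695, -18.611). Tangency of A1 to EM means the radius KE is perpendicular to EM, so EM runs along (−sin 207°, cos 207°); with |EM| = 34.3, M = (26.267, -49.173). Then |LM| = |M − L| = 55.749.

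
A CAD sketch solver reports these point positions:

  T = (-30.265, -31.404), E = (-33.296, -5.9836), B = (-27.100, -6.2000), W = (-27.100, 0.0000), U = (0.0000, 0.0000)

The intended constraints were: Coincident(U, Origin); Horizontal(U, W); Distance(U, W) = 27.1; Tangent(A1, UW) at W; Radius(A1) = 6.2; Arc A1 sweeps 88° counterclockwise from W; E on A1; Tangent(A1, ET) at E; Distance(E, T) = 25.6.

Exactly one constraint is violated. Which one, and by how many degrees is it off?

Tangent(A1, ET) at E — off by 8.80°.

U = (0.00, 0.00) ✓; U.y = 0.00, W.y = 0.00 ✓; |UW| = 27.10 ✓; ∠(BW, WU) = 90.00° ✓; |BW| = 6.200 ✓; bearing(B→E) − bearing(B→W) = 88.00° ✓; |BE| = 6.200 ✓; ∠(BE, ET) = 81.20° ✗; |ET| = 25.60 ✓.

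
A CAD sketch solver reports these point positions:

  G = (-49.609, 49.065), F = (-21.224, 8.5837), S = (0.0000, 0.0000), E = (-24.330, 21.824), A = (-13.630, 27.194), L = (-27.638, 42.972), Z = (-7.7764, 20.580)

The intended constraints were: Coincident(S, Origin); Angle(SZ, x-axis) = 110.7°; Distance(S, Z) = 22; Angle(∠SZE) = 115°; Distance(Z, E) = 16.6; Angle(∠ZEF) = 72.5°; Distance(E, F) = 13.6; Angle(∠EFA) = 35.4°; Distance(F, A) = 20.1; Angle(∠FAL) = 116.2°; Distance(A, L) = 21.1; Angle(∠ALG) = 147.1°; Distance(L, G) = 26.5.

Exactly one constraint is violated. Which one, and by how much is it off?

Distance(L, G) = 26.5 — off by 3.70.

S = (0.00, 0.00) ✓; SZ at 110.7° ✓; |SZ| = 22.00 ✓; ∠SZE = 115.0° ✓; |ZE| = 16.60 ✓; ∠ZEF = 72.50° ✓; |EF| = 13.60 ✓; ∠EFA = 35.40° ✓; |FA| = 20.10 ✓; ∠FAL = 116.2° ✓; |AL| = 21.10 ✓; ∠ALG = 147.1° ✓; |LG| = 22.80 ✗.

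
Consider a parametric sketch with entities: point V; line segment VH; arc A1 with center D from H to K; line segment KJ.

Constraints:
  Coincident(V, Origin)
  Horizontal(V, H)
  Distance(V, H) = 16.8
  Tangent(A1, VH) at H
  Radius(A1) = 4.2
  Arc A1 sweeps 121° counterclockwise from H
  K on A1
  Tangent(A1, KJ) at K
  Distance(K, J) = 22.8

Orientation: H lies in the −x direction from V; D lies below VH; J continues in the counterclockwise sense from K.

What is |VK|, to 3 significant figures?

21.4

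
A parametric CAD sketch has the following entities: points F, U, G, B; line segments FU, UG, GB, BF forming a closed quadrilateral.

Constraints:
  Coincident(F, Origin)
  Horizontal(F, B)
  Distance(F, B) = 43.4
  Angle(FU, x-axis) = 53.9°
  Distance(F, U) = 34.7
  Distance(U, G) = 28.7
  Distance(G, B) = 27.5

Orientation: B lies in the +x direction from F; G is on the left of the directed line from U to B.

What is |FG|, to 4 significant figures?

56.00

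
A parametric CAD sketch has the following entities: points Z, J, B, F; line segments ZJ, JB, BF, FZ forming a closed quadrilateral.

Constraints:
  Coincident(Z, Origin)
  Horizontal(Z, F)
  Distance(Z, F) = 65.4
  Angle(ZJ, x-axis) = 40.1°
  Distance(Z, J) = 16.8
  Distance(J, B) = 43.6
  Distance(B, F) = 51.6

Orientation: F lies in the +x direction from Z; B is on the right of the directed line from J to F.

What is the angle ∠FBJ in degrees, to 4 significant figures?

68.01°

Checks: |JB| = 43.60 ✓; |BF| = 51.60 ✓.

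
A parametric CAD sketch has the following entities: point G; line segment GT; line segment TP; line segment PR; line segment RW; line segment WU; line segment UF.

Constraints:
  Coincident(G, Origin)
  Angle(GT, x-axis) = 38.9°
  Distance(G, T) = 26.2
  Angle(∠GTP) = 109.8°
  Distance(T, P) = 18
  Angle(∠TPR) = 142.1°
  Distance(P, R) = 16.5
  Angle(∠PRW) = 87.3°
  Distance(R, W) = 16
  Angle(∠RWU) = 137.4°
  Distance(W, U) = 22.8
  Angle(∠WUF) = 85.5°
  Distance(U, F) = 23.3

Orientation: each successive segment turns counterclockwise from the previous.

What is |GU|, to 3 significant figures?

6.85

G is at the origin; GT runs at 38.9° with length 26.2, so T = (20.4, 16.5). ∠GTP = 109.8° gives TP at 109° from the x-axis; with |TP| = 18.0, P = (14.5, 33.5). ∠TPR = 142.1° gives PR at 147° from the x-axis; with |PR| = 16.5, R = (0.662, 42.4). ∠PRW = 87.3° gives RW at -120° from the x-axis; with |RW| = 16.0, W = (-7.41, 28.6). ∠RWU = 137.4° gives WU at -77.7° from the x-axis; with |WU| = 22.8, U = (-2.55, 6.36). Then |GU| = |U − G| = 6.85.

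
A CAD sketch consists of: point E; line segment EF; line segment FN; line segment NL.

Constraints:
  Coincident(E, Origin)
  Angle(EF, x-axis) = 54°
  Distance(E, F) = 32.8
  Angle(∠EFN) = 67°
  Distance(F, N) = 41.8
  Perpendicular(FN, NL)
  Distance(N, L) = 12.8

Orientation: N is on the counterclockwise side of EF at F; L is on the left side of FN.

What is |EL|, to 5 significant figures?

33.802

E is at the origin; EF runs at 54.0° with length 32.8, so F = 32.8·(cos 54.0°, sin 54.0°) = (19.279, 26.536). ∠EFN = 67.0°, so FN runs at 54.0° + (180° − 67.0°) = 167.00° from the x-axis; with |FN| = 41.8, N = F + 41.8·(cos 167.00°, sin 167.00°) = (-21.449, 35.939). FN is perpendicular to NL; with |NL| = 12.8 on the left of FN, L = N + 12.8·(-0.22495, -0.97437) = (-24.329, 23.467). Then |EL| = |L − E| = 33.802.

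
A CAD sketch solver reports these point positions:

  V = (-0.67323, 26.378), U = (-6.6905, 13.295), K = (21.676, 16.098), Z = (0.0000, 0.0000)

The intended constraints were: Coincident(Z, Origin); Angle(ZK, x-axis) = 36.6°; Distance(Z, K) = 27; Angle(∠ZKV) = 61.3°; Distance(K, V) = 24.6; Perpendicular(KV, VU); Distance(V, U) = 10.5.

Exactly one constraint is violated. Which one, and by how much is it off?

Distance(V, U) = 10.5 — off by 3.90.

Z = (0.00, 0.00) ✓; ZK at 36.60° ✓; |ZK| = 27.00 ✓; ∠ZKV = 61.30° ✓; |KV| = 24.60 ✓; ∠(KV, VU) = 90.00° ✓; |VU| = 14.40 ✗.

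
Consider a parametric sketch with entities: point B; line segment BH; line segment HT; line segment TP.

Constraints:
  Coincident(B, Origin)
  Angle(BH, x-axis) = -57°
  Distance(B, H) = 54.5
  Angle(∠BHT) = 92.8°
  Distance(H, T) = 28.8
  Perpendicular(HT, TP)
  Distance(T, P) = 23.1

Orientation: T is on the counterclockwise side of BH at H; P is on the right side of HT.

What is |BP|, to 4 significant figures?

83.68

∠BHT = 92.8°, so HT runs at -57.0° + (180° − 92.8°) = 30.20° from the x-axis; with |HT| = 28.8, T = H + 28.8·(cos 30.20°, sin 30.20°) = (54.57, -31.22). HT is perpendicular to TP; with |TP| = 23.1 on the right of HT, P = T + 23.1·(0.5030, -0.8643) = (66.19, -51.19). Then |BP| = |P − B| = 83.68.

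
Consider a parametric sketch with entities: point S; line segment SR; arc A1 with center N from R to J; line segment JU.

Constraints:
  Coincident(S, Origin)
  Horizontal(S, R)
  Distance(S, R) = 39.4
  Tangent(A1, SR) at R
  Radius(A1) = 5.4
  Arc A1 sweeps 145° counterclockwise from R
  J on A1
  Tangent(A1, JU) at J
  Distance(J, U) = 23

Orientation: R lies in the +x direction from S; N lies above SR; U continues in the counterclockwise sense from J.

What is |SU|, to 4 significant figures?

33.01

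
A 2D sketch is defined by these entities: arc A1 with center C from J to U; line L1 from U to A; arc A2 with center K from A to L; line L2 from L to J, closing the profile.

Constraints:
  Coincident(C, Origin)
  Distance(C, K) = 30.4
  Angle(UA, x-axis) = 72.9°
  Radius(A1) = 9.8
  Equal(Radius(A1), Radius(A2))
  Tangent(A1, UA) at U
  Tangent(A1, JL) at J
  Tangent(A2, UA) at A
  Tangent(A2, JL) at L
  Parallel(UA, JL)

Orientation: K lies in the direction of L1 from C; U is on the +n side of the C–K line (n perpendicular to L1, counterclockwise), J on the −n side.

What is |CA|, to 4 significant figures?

31.94

Tangency of A1 to both parallel lines with radius 9.8 puts U and J at C ± 9.8·n: U = (-9.367, 2.882), J = (9.367, -2.882). Equal radii place A and L the same way about K: A = K + 9.8·n = (-0.4279, 31.94), L = K − 9.8·n = (18.31, 26.17). Then |CA| = |A − C| = 31.94.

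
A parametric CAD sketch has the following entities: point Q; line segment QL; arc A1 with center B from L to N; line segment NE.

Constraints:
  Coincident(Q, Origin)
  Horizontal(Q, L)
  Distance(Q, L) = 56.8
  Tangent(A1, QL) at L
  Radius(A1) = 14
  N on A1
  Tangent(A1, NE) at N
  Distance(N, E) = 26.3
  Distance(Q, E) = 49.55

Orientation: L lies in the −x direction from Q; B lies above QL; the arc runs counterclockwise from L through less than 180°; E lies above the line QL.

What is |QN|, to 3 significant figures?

44.5

Checks: |BN| = 14.00 ✓; ∠(BN, NE) = 90.00° ✓; |NE| = 26.30 ✓; |QE| = 49.55 ✓.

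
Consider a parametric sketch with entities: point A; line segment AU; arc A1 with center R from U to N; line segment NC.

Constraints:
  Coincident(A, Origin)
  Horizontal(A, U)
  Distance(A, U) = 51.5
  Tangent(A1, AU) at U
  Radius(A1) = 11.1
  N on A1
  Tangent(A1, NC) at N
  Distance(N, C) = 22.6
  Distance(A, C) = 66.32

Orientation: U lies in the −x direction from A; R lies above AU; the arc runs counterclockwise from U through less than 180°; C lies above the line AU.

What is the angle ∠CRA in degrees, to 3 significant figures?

112°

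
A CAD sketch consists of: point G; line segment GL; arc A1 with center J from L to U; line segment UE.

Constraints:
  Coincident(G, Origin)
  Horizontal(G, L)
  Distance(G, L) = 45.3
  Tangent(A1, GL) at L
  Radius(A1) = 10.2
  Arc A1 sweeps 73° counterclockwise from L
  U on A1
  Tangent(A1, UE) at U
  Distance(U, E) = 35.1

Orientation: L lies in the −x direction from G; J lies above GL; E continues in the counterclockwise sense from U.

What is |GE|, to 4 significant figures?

47.99

On A1, L sits at bearing -90° from J; a 73° counterclockwise sweep puts U at bearing -17°, so U = J + 10.2·(cos -17°, sin -17°) = (-35.55, 7.218). A1 meets UE tangentially, so JU is at right angles to UE, so UE runs along (−sin -17°, cos -17°); with |UE| = 35.1, E = (-25.28, 40.78). Then |GE| = |E − G| = 47.99.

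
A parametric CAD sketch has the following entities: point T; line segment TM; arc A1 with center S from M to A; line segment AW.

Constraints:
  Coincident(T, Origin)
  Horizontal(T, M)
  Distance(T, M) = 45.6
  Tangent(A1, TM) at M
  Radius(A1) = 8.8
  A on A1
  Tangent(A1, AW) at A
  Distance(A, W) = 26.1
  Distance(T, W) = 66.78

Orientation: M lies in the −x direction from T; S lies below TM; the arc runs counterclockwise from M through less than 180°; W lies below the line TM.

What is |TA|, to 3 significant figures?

54.9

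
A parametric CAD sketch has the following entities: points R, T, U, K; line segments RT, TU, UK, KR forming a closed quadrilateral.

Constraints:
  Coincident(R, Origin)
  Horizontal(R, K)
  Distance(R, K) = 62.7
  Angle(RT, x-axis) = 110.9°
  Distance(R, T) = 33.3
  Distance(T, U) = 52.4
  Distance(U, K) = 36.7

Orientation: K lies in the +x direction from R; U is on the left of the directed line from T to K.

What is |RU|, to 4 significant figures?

49.93

R is at the origin; R and K share the same y with |RK| = 62.7 and K in +x, so K = (62.7, 0). RT runs at 110.9° with |RT| = 33.3, so T = (-11.88, 31.11). U is determined by |TU| = 52.4 and |UK| = 36.7 together: it lies at the intersection of circle(T, 52.4) and circle(K, 36.7). With |TK| = 80.81, the foot of the radical line on TK is 49.06 from T and the perpendicular offset is √(52.4² − 49.06²) = 18.41. Taking the left-of-TK solution: U = (40.49, 29.21).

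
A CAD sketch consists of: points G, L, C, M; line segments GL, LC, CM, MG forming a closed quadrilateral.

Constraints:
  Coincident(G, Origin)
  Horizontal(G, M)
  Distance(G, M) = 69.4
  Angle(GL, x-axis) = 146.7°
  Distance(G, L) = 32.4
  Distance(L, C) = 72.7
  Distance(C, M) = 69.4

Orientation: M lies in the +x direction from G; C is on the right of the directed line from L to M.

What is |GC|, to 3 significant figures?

44.4

G is at the origin; GM is horizontal with |GM| = 69.4 and M in +x, so M = (69.4, 0). GL runs at 146.7° with |GL| = 32.4, so L = (-27.1, 17.8). C is determined by |LC| = 72.7 and |CM| = 69.4 together: it lies at the intersection of circle(L, 72.7) and circle(M, 69.4). With |LM| = 98.1, the foot of the radical line on LM is 51.4 from L and the perpendicular offset is √(72.7² − 51.4²) = 51.4. Taking the right-of-LM solution: C = (14.2, -42.1).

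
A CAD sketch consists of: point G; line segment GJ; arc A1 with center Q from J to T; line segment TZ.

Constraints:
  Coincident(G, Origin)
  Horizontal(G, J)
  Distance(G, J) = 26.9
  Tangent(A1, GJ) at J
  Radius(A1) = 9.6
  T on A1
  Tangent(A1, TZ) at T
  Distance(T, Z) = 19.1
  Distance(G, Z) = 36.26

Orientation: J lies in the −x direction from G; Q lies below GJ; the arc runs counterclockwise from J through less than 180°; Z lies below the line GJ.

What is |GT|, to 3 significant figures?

37.5

G is at the origin; G and J share the same y with |GJ| = 26.9 and J on the −x side, so J = (-26.9, 0.00). The tangent condition forces QJ to be normal to GJ, so Q = J + (0, -9.6) = (-26.9, -9.60). Since QT ⟂ TZ (tangency), |QZ| = √(9.6² + 19.1²) = 21.4 regardless of where T sits on A1. So Z lies on both circle(G, 36.26) and circle(Q, 21.4); the below-GJ intersection is Z = (-20.4, -30.0). T is the foot of the tangent from Z: T = (-33.8, -16.3).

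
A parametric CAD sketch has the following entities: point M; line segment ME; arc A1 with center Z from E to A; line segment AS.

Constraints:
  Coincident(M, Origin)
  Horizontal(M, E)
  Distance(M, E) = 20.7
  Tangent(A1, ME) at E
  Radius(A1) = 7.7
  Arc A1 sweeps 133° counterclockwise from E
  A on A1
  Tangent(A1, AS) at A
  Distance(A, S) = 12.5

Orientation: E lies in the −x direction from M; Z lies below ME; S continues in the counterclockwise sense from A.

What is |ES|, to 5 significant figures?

22.282

On A1, E sits at bearing 90° from Z; a 133° counterclockwise sweep puts A at bearing 223°, so A = Z + 7.7·(cos 223°, sin 223°) = (-26.331, -12.951). The tangent condition forces ZA to be normal to AS, so AS runs along (−sin 223°, cos 223°); with |AS| = 12.5, S = (-17.806, -22.093). Then |ES| = |S − E| = 22.282.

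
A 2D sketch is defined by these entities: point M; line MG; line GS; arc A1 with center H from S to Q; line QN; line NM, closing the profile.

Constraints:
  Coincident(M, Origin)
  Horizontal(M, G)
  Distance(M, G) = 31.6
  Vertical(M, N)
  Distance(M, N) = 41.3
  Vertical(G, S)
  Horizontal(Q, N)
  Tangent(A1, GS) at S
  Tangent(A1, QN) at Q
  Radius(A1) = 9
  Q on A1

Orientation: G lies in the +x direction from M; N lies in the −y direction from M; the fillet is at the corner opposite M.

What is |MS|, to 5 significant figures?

45.187

M is at the origin; M and G share the same y with |MG| = 31.6 and G on the +x side, so G = (31.600, 0.0000). MN is vertical with |MN| = 41.3 and N on the −y side, so N = (0.0000, -41.300). The virtual corner opposite M is at (31.600, -41.300). Since A1 is tangent to GS there, HS ⟂ GS and tangency of A1 to QN means the radius HQ is perpendicular to QN, with radius 9.0, so the center H sits 9.0 in from both sides at H = (22.600, -32.300). That places the tangent points at S = (31.600, -32.300) on GS and Q = (22.600, -41.300) on QN. Then |MS| = |S − M| = 45.187.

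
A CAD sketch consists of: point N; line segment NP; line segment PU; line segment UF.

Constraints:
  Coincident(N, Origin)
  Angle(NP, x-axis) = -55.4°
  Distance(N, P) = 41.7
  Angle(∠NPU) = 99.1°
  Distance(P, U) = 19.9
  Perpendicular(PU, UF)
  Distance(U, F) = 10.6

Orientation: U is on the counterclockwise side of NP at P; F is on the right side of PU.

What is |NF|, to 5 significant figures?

58.161

N is at the origin; NP runs at -55.4° with length 41.7, so P = 41.7·(cos -55.4°, sin -55.4°) = (23.679, -34.325). ∠NPU = 99.1°, so PU runs at -55.4° + (180° − 99.1°) = 25.500° from the x-axis; with |PU| = 19.9, U = P + 19.9·(cos 25.500°, sin 25.500°) = (41.641, -25.758). The perpendicularity gives UF at right angles to PU; with |UF| = 10.6 on the right of PU, F = U + 10.6·(0.43051, -0.90259) = (46.204, -35.325). Then |NF| = |F − N| = 58.161.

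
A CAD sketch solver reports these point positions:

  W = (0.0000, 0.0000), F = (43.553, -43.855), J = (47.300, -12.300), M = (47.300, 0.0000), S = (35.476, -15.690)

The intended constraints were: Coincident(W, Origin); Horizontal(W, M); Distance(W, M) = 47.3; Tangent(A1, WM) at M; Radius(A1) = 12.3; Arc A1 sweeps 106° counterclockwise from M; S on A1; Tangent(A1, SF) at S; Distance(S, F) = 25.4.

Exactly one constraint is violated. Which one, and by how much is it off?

Distance(S, F) = 25.4 — off by 3.90.

W = (0.00, 0.00) ✓; W.y = 0.00, M.y = 0.00 ✓; |WM| = 47.30 ✓; ∠(JM, MW) = 90.00° ✓; |JM| = 12.30 ✓; bearing(J→S) − bearing(J→M) = 106.0° ✓; |JS| = 12.30 ✓; ∠(JS, SF) = 90.00° ✓; |SF| = 29.30 ✗.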